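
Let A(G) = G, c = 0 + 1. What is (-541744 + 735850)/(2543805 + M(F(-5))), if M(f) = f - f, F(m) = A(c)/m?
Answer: 5882/77085 ≈ 0.076305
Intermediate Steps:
c = 1
F(m) = 1/m
M(f) = 0
(-541744 + 735850)/(2543805 + M(F(-5))) = (-541744 + 735850)/(2543805 + 0) = 194106/2543805 = 194106*(1/2543805) = 5882/77085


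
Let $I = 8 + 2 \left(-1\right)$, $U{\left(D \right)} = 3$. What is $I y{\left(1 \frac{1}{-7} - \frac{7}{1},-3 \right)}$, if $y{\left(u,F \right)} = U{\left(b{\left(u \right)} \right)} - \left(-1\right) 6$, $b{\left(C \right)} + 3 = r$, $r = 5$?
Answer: $54$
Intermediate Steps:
$b{\left(C \right)} = 2$ ($b{\left(C \right)} = -3 + 5 = 2$)
$I = 6$ ($I = 8 - 2 = 6$)
$y{\left(u,F \right)} = 9$ ($y{\left(u,F \right)} = 3 - \left(-1\right) 6 = 3 - -6 = 3 + 6 = 9$)
$I y{\left(1 \frac{1}{-7} - \frac{7}{1},-3 \right)} = 6 \cdot 9 = 54$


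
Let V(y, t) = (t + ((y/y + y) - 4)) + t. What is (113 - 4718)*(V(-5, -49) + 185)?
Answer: -363795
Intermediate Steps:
V(y, t) = -3 + y + 2*t (V(y, t) = (t + ((1 + y) - 4)) + t = (t + (-3 + y)) + t = (-3 + t + y) + t = -3 + y + 2*t)
(113 - 4718)*(V(-5, -49) + 185) = (113 - 4718)*((-3 - 5 + 2*(-49)) + 185) = -4605*((-3 - 5 - 98) + 185) = -4605*(-106 + 185) = -4605*79 = -363795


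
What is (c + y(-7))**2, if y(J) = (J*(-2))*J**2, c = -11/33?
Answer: 4231249/9 ≈ 4.7014e+5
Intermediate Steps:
c = -1/3 (c = -11*1/33 = -1/3 ≈ -0.33333)
y(J) = -2*J**3 (y(J) = (-2*J)*J**2 = -2*J**3)
(c + y(-7))**2 = (-1/3 - 2*(-7)**3)**2 = (-1/3 - 2*(-343))**2 = (-1/3 + 686)**2 = (2057/3)**2 = 4231249/9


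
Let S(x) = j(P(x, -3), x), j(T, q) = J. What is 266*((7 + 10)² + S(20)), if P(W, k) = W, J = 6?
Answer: 78470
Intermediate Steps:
j(T, q) = 6
S(x) = 6
266*((7 + 10)² + S(20)) = 266*((7 + 10)² + 6) = 266*(17² + 6) = 266*(289 + 6) = 266*295 = 78470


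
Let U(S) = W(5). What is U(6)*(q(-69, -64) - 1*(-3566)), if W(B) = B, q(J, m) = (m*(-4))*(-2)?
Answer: 15270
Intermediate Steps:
q(J, m) = 8*m (q(J, m) = -4*m*(-2) = 8*m)
U(S) = 5
U(6)*(q(-69, -64) - 1*(-3566)) = 5*(8*(-64) - 1*(-3566)) = 5*(-512 + 3566) = 5*3054 = 15270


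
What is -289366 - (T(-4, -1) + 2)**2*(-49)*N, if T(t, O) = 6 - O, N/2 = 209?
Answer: 1369676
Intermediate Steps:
N = 418 (N = 2*209 = 418)
-289366 - (T(-4, -1) + 2)**2*(-49)*N = -289366 - ((6 - 1*(-1)) + 2)**2*(-49)*418 = -289366 - ((6 + 1) + 2)**2*(-49)*418 = -289366 - (7 + 2)**2*(-49)*418 = -289366 - 9**2*(-49)*418 = -289366 - 81*(-49)*418 = -289366 - (-3969)*418 = -289366 - 1*(-1659042) = -289366 + 1659042 = 1369676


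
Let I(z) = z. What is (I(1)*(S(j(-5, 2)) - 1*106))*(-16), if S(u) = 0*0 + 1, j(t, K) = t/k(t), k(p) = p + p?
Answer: 1680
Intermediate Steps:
k(p) = 2*p
j(t, K) = ½ (j(t, K) = t/((2*t)) = t*(1/(2*t)) = ½)
S(u) = 1 (S(u) = 0 + 1 = 1)
(I(1)*(S(j(-5, 2)) - 1*106))*(-16) = (1*(1 - 1*106))*(-16) = (1*(1 - 106))*(-16) = (1*(-105))*(-16) = -105*(-16) = 1680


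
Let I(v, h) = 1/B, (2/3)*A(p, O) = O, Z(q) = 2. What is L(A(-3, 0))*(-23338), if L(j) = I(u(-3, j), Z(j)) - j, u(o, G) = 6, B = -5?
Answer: 23338/5 ≈ 4667.6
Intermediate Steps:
A(p, O) = 3*O/2
I(v, h) = -⅕ (I(v, h) = 1/(-5) = -⅕)
L(j) = -⅕ - j
L(A(-3, 0))*(-23338) = (-⅕ - 3*0/2)*(-23338) = (-⅕ - 1*0)*(-23338) = (-⅕ + 0)*(-23338) = -⅕*(-23338) = 23338/5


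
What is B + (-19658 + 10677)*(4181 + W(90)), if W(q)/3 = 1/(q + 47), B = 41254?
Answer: -5138665002/137 ≈ -3.7508e+7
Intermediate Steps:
W(q) = 3/(47 + q) (W(q) = 3/(q + 47) = 3/(47 + q))
B + (-19658 + 10677)*(4181 + W(90)) = 41254 + (-19658 + 10677)*(4181 + 3/(47 + 90)) = 41254 - 8981*(4181 + 3/137) = 41254 - 8981*572800/137 = 41254 - 5144316800/137 = -5138665002/137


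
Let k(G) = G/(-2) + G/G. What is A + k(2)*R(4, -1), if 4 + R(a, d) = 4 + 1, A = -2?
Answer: -2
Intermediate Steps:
R(a, d) = 1 (R(a, d) = -4 + (4 + 1) = -4 + 5 = 1)
k(G) = 1 - G/2 (k(G) = G*(-½) + 1 = -G/2 + 1 = 1 - G/2)
A + k(2)*R(4, -1) = -2 + (1 - ½*2)*1 = -2 + (1 - 1)*1 = -2 + 0*1 = -2 + 0 = -2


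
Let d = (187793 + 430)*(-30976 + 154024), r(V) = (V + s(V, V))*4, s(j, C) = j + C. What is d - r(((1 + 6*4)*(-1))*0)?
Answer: 23160463704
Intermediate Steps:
s(j, C) = C + j
r(V) = 12*V (r(V) = (V + (V + V))*4 = (V + 2*V)*4 = (3*V)*4 = 12*V)
d = 23160463704 (d = 188223*123048 = 23160463704)
d - r(((1 + 6*4)*(-1))*0) = 23160463704 - 12*((1 + 6*4)*(-1))*0 = 23160463704 - 12*((1 + 24)*(-1))*0 = 23160463704 - 12*(25*(-1))*0 = 23160463704 - 12*(-25*0) = 23160463704 - 12*0 = 23160463704 - 1*0 = 23160463704 + 0 = 23160463704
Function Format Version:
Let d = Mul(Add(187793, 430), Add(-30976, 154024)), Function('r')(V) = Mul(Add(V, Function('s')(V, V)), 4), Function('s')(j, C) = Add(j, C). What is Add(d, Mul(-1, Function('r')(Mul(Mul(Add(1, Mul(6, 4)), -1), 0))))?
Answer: 23160463704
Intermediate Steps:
Function('s')(j, C) = Add(C, j)
Function('r')(V) = Mul(12, V) (Function('r')(V) = Mul(Add(V, Add(V, V)), 4) = Mul(Add(V, Mul(2, V)), 4) = Mul(Mul(3, V), 4) = Mul(12, V))
d = 23160463704 (d = Mul(188223, 123048) = 23160463704)
Add(d, Mul(-1, Function('r')(Mul(Mul(Add(1, Mul(6, 4)), -1), 0)))) = Add(23160463704, Mul(-1, Mul(12, Mul(Mul(Add(1, Mul(6, 4)), -1), 0)))) = Add(23160463704, Mul(-1, Mul(12, Mul(Mul(Add(1, 24), -1), 0)))) = Add(23160463704, Mul(-1, Mul(12, Mul(Mul(25, -1), 0)))) = Add(23160463704, Mul(-1, Mul(12, Mul(-25, 0)))) = Add(23160463704, Mul(-1, Mul(12, 0))) = Add(23160463704, Mul(-1, 0)) = Add(23160463704, 0) = 23160463704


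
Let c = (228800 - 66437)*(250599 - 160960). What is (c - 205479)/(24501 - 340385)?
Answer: -7276925739/157942 ≈ -46073.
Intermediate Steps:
c = 14554056957 (c = 162363*89639 = 14554056957)
(c - 205479)/(24501 - 340385) = (14554056957 - 205479)/(24501 - 340385) = 14553851478/(-315884) = 14553851478*(-1/315884) = -7276925739/157942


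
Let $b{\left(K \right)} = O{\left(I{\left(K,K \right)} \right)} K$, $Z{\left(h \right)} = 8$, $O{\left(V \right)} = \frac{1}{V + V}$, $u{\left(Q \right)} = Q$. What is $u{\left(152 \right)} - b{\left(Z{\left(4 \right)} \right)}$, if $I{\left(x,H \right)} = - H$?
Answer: $\frac{305}{2} \approx 152.5$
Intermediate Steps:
$O{\left(V \right)} = \frac{1}{2 V}$
$b{\left(K \right)} = - \frac{1}{2}$ ($b{\left(K \right)} = \frac{1}{2 \left(- K\right)} K = \frac{\left(-1\right) \frac{1}{K}}{2} K = - \frac{1}{2 K} K = - \frac{1}{2}$)
$u{\left(152 \right)} - b{\left(Z{\left(4 \right)} \right)} = 152 - - \frac{1}{2} = 152 + \frac{1}{2} = \frac{305}{2}$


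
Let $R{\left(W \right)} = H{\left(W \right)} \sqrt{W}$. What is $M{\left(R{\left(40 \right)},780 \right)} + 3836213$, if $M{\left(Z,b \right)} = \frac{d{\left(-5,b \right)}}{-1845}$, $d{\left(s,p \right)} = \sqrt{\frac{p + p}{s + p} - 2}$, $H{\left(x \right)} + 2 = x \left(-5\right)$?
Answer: $3836213 - \frac{\sqrt{310}}{285975} \approx 3.8362 \cdot 10^{6}$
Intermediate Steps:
$H{\left(x \right)} = -2 - 5 x$ ($H{\left(x \right)} = -2 + x \left(-5\right) = -2 - 5 x$)
$d{\left(s,p \right)} = \sqrt{-2 + \frac{2 p}{p + s}}$ ($d{\left(s,p \right)} = \sqrt{\frac{2 p}{p + s} - 2} = \sqrt{-2 + \frac{2 p}{p + s}}$)
$R{\left(W \right)} = \sqrt{W} \left(-2 - 5 W\right)$ ($R{\left(W \right)} = \left(-2 - 5 W\right) \sqrt{W} = \sqrt{W} \left(-2 - 5 W\right)$)
$M{\left(Z,b \right)} = - \frac{\sqrt{10} \sqrt{\frac{1}{-5 + b}}}{1845}$ ($M{\left(Z,b \right)} = \frac{\sqrt{2} \sqrt{\left(-1\right) \left(-5\right) \frac{1}{b - 5}}}{-1845} = \sqrt{2} \sqrt{\left(-1\right) \left(-5\right) \frac{1}{-5 + b}} \left(- \frac{1}{1845}\right) = \sqrt{2} \sqrt{\frac{5}{-5 + b}} \left(- \frac{1}{1845}\right) = \sqrt{2} \sqrt{5} \sqrt{\frac{1}{-5 + b}} \left(- \frac{1}{1845}\right) = \sqrt{10} \sqrt{\frac{1}{-5 + b}} \left(- \frac{1}{1845}\right) = - \frac{\sqrt{10} \sqrt{\frac{1}{-5 + b}}}{1845}$)
$M{\left(R{\left(40 \right)},780 \right)} + 3836213 = - \frac{\sqrt{10} \sqrt{\frac{1}{-5 + 780}}}{1845} + 3836213 = - \frac{\sqrt{10} \sqrt{\frac{1}{775}}}{1845} + 3836213 = - \frac{\sqrt{10}}{1845 \cdot 5 \sqrt{31}} + 3836213 = - \frac{\sqrt{10} \frac{\sqrt{31}}{155}}{1845} + 3836213 = - \frac{\sqrt{310}}{285975} + 3836213 = 3836213 - \frac{\sqrt{310}}{285975}$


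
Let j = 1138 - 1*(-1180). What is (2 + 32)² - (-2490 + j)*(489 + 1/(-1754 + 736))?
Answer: 43399290/509 ≈ 85264.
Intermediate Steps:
j = 2318 (j = 1138 + 1180 = 2318)
(2 + 32)² - (-2490 + j)*(489 + 1/(-1754 + 736)) = (2 + 32)² - (-2490 + 2318)*(489 + 1/(-1754 + 736)) = 34² - (-172)*(489 + 1/(-1018)) = 1156 - (-172)*(489 - 1/1018) = 1156 - (-172)*497801/1018 = 1156 - 1*(-42810886/509) = 1156 + 42810886/509 = 43399290/509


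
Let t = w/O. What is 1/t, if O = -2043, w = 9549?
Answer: -227/1061 ≈ -0.21395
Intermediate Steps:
t = -1061/227 (t = 9549/(-2043) = 9549*(-1/2043) = -1061/227 ≈ -4.6740)
1/t = 1/(-1061/227) = -227/1061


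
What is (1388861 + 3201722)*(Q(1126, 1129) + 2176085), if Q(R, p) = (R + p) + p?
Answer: 10005033340427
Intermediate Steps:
Q(R, p) = R + 2*p
(1388861 + 3201722)*(Q(1126, 1129) + 2176085) = (1388861 + 3201722)*((1126 + 2*1129) + 2176085) = 4590583*((1126 + 2258) + 2176085) = 4590583*(3384 + 2176085) = 4590583*2179469 = 10005033340427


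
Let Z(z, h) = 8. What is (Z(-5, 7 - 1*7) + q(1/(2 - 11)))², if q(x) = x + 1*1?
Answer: 6400/81 ≈ 79.012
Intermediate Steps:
q(x) = 1 + x (q(x) = x + 1 = 1 + x)
(Z(-5, 7 - 1*7) + q(1/(2 - 11)))² = (8 + (1 + 1/(2 - 11)))² = (8 + (1 + 1/(-9)))² = (8 + (1 - ⅑))² = (8 + 8/9)² = (80/9)² = 6400/81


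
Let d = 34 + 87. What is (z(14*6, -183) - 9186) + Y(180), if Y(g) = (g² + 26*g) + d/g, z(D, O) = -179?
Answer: 4988821/180 ≈ 27716.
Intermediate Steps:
d = 121
Y(g) = g² + 26*g + 121/g (Y(g) = (g² + 26*g) + 121/g = g² + 26*g + 121/g)
(z(14*6, -183) - 9186) + Y(180) = (-179 - 9186) + (121 + 180²*(26 + 180))/180 = -9365 + (121 + 32400*206)/180 = -9365 + (121 + 6674400)/180 = -9365 + (1/180)*6674521 = -9365 + 6674521/180 = 4988821/180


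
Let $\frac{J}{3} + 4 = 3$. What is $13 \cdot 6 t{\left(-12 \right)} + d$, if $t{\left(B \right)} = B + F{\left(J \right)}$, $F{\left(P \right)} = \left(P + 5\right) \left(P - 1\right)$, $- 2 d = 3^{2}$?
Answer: $- \frac{3129}{2} \approx -1564.5$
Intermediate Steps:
$J = -3$ ($J = -12 + 3 \cdot 3 = -12 + 9 = -3$)
$d = - \frac{9}{2}$ ($d = - \frac{3^{2}}{2} = \left(- \frac{1}{2}\right) 9 = - \frac{9}{2} \approx -4.5$)
$F{\left(P \right)} = \left(-1 + P\right) \left(5 + P\right)$ ($F{\left(P \right)} = \left(5 + P\right) \left(-1 + P\right) = \left(-1 + P\right) \left(5 + P\right)$)
$t{\left(B \right)} = -8 + B$ ($t{\left(B \right)} = B + \left(-5 + \left(-3\right)^{2} + 4 \left(-3\right)\right) = B - 8 = -8 + B$)
$13 \cdot 6 t{\left(-12 \right)} + d = 13 \cdot 6 \left(-8 - 12\right) - \frac{9}{2} = 78 \left(-20\right) - \frac{9}{2} = -1560 - \frac{9}{2} = - \frac{3129}{2}$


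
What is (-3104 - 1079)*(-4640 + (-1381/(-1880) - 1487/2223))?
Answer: 1725834528533/88920 ≈ 1.9409e+7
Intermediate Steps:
(-3104 - 1079)*(-4640 + (-1381/(-1880) - 1487/2223)) = -4183*(-4640 + (-1381*(-1/1880) - 1487*1/2223)) = -4183*(-4640 + (1381/1880 - 1487/2223)) = -4183*(-4640 + 274403/4179240) = -4183*(-19391399197/4179240) = 1725834528533/88920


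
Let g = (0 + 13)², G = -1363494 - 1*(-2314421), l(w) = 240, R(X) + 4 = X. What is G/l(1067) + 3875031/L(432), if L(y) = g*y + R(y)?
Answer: 17690570653/4406160 ≈ 4015.0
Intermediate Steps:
R(X) = -4 + X
G = 950927 (G = -1363494 + 2314421 = 950927)
g = 169 (g = 13² = 169)
L(y) = -4 + 170*y (L(y) = 169*y + (-4 + y) = -4 + 170*y)
G/l(1067) + 3875031/L(432) = 950927/240 + 3875031/(-4 + 170*432) = 950927*(1/240) + 3875031/(-4 + 73440) = 950927/240 + 3875031/73436 = 17690570653/4406160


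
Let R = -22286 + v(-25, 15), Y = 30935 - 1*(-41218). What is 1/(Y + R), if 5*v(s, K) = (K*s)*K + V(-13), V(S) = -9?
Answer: 5/243701 ≈ 2.0517e-5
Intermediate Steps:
Y = 72153 (Y = 30935 + 41218 = 72153)
v(s, K) = -9/5 + s*K²/5 (v(s, K) = ((K*s)*K - 9)/5 = (s*K² - 9)/5 = (-9 + s*K²)/5 = -9/5 + s*K²/5)
R = -117064/5 (R = -22286 + (-9/5 + (⅕)*(-25)*15²) = -22286 + (-9/5 + (⅕)*(-25)*225) = -22286 + (-9/5 - 1125) = -22286 - 5634/5 = -117064/5 ≈ -23413.)
1/(Y + R) = 1/(72153 - 117064/5) = 1/(243701/5) = 5/243701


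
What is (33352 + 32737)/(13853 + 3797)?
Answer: 66089/17650 ≈ 3.7444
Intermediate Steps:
(33352 + 32737)/(13853 + 3797) = 66089/17650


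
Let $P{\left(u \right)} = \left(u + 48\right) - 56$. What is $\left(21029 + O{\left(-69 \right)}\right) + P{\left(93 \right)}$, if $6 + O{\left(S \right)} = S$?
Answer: $21039$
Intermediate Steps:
$O{\left(S \right)} = -6 + S$
$P{\left(u \right)} = -8 + u$ ($P{\left(u \right)} = \left(48 + u\right) - 56 = -8 + u$)
$\left(21029 + O{\left(-69 \right)}\right) + P{\left(93 \right)} = \left(21029 - 75\right) + \left(-8 + 93\right) = \left(21029 - 75\right) + 85 = 20954 + 85 = 21039$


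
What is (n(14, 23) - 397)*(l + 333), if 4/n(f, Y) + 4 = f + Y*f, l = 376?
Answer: -23361550/83 ≈ -2.8146e+5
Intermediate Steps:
n(f, Y) = 4/(-4 + f + Y*f) (n(f, Y) = 4/(-4 + (f + Y*f)) = 4/(-4 + f + Y*f))
(n(14, 23) - 397)*(l + 333) = (4/(-4 + 14 + 23*14) - 397)*(376 + 333) = (4/(-4 + 14 + 322) - 397)*709 = (4/332 - 397)*709 = (4*(1/332) - 397)*709 = (1/83 - 397)*709 = -32950/83*709 = -23361550/83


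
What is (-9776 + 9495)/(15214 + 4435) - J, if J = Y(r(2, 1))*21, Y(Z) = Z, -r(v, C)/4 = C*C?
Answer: 1650235/19649 ≈ 83.986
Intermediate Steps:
r(v, C) = -4*C² (r(v, C) = -4*C*C = -4*C²)
J = -84 (J = -4*1²*21 = -4*1*21 = -4*21 = -84)
(-9776 + 9495)/(15214 + 4435) - J = (-9776 + 9495)/(15214 + 4435) - 1*(-84) = -281/19649 + 84 = 1650235/19649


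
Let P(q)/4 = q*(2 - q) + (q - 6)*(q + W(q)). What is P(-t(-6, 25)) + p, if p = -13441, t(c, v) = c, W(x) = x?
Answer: -13537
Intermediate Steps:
P(q) = 4*q*(2 - q) + 8*q*(-6 + q) (P(q) = 4*(q*(2 - q) + (q - 6)*(q + q)) = 4*(q*(2 - q) + (-6 + q)*(2*q)) = 4*(q*(2 - q) + 2*q*(-6 + q)) = 4*q*(2 - q) + 8*q*(-6 + q))
P(-t(-6, 25)) + p = 4*(-1*(-6))*(-10 - 1*(-6)) - 13441 = 4*6*(-10 + 6) - 13441 = 4*6*(-4) - 13441 = -96 - 13441 = -13537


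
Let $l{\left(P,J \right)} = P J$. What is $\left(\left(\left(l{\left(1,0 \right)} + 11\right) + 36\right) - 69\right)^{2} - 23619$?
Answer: $-23135$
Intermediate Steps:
$l{\left(P,J \right)} = J P$
$\left(\left(\left(l{\left(1,0 \right)} + 11\right) + 36\right) - 69\right)^{2} - 23619 = \left(\left(\left(0 \cdot 1 + 11\right) + 36\right) - 69\right)^{2} - 23619 = \left(\left(\left(0 + 11\right) + 36\right) - 69\right)^{2} - 23619 = \left(\left(11 + 36\right) - 69\right)^{2} - 23619 = \left(47 - 69\right)^{2} - 23619 = \left(-22\right)^{2} - 23619 = 484 - 23619 = -23135$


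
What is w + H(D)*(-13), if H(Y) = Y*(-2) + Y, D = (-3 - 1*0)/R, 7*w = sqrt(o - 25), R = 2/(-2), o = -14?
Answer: 39 + I*sqrt(39)/7 ≈ 39.0 + 0.89214*I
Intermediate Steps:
R = -1 (R = 2*(-1/2) = -1)
w = I*sqrt(39)/7 (w = sqrt(-14 - 25)/7 = sqrt(-39)/7 = (I*sqrt(39))/7 = I*sqrt(39)/7 ≈ 0.89214*I)
D = 3 (D = (-3 - 1*0)/(-1) = (-3 + 0)*(-1) = -3*(-1) = 3)
H(Y) = -Y (H(Y) = -2*Y + Y = -Y)
w + H(D)*(-13) = I*sqrt(39)/7 - 1*3*(-13) = I*sqrt(39)/7 - 3*(-13) = I*sqrt(39)/7 + 39 = 39 + I*sqrt(39)/7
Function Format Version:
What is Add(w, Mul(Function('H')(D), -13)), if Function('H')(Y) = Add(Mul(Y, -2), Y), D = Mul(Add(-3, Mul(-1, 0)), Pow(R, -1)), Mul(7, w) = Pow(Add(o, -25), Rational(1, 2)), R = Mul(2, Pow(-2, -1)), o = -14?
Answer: Add(39, Mul(Rational(1, 7), I, Pow(39, Rational(1, 2)))) ≈ Add(39.000, Mul(0.89214, I))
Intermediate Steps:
R = -1 (R = Mul(2, Rational(-1, 2)) = -1)
w = Mul(Rational(1, 7), I, Pow(39, Rational(1, 2))) (w = Mul(Rational(1, 7), Pow(Add(-14, -25), Rational(1, 2))) = Mul(Rational(1, 7), Pow(-39, Rational(1, 2))) = Mul(Rational(1, 7), Mul(I, Pow(39, Rational(1, 2)))) = Mul(Rational(1, 7), I, Pow(39, Rational(1, 2))) ≈ Mul(0.89214, I))
D = 3 (D = Mul(Add(-3, Mul(-1, 0)), Pow(-1, -1)) = Mul(Add(-3, 0), -1) = Mul(-3, -1) = 3)
Function('H')(Y) = Mul(-1, Y) (Function('H')(Y) = Add(Mul(-2, Y), Y) = Mul(-1, Y))
Add(w, Mul(Function('H')(D), -13)) = Add(Mul(Rational(1, 7), I, Pow(39, Rational(1, 2))), Mul(Mul(-1, 3), -13)) = Add(Mul(Rational(1, 7), I, Pow(39, Rational(1, 2))), Mul(-3, -13)) = Add(Mul(Rational(1, 7), I, Pow(39, Rational(1, 2))), 39) = Add(39, Mul(Rational(1, 7), I, Pow(39, Rational(1, 2))))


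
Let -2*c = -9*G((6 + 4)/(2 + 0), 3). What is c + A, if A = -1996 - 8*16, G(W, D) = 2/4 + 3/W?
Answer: -42381/20 ≈ -2119.1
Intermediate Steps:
G(W, D) = ½ + 3/W (G(W, D) = 2*(¼) + 3/W = ½ + 3/W)
A = -2124 (A = -1996 - 128 = -2124)
c = 99/20 (c = -(-9)*(6 + (6 + 4)/(2 + 0))/(2*(((6 + 4)/(2 + 0))))/2 = -(-9)*(6 + 10/2)/(2*((10/2)))/2 = -(-9)*(6 + 10*(½))/(2*((10*(½))))/2 = -(-9)*(½)*(6 + 5)/5/2 = -(-9)*(½)*(⅕)*11/2 = -(-9)*11/(2*10) = -½*(-99/10) = 99/20 ≈ 4.9500)
c + A = 99/20 - 2124 = -42381/20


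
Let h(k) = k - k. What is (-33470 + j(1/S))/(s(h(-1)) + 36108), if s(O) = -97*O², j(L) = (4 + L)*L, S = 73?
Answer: -59453779/64139844 ≈ -0.92694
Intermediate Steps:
j(L) = L*(4 + L)
h(k) = 0
(-33470 + j(1/S))/(s(h(-1)) + 36108) = (-33470 + (4 + 1/73)/73)/(-97*0² + 36108) = (-33470 + (4 + 1/73)/73)/(-97*0 + 36108) = (-33470 + (1/73)*(293/73))/(0 + 36108) = (-33470 + 293/5329)/36108 = -178361337/5329*1/36108 = -59453779/64139844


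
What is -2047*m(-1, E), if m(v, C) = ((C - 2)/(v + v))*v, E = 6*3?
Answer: -16376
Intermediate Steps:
E = 18
m(v, C) = -1 + C/2 (m(v, C) = ((-2 + C)/((2*v)))*v = ((-2 + C)*(1/(2*v)))*v = ((-2 + C)/(2*v))*v = -1 + C/2)
-2047*m(-1, E) = -2047*(-1 + (½)*18) = -2047*(-1 + 9) = -2047*8 = -16376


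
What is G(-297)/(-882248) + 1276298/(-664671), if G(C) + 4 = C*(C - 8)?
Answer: -1186217921755/586404660408 ≈ -2.0229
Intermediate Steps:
G(C) = -4 + C*(-8 + C) (G(C) = -4 + C*(C - 8) = -4 + C*(-8 + C))
G(-297)/(-882248) + 1276298/(-664671) = (-4 + (-297)² - 8*(-297))/(-882248) + 1276298/(-664671) = (-4 + 88209 + 2376)*(-1/882248) + 1276298*(-1/664671) = 90581*(-1/882248) - 1276298/664671 = -90581/882248 - 1276298/664671 = -1186217921755/586404660408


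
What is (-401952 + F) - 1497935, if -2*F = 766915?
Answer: -4566689/2 ≈ -2.2833e+6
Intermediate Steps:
F = -766915/2 (F = -½*766915 = -766915/2 ≈ -3.8346e+5)
(-401952 + F) - 1497935 = (-401952 - 766915/2) - 1497935 = -1570819/2 - 1497935 = -4566689/2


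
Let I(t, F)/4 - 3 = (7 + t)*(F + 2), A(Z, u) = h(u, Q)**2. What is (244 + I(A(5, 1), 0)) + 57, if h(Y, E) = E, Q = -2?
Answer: 401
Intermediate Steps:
A(Z, u) = 4 (A(Z, u) = (-2)**2 = 4)
I(t, F) = 12 + 4*(2 + F)*(7 + t) (I(t, F) = 12 + 4*((7 + t)*(F + 2)) = 12 + 4*((7 + t)*(2 + F)) = 12 + 4*((2 + F)*(7 + t)) = 12 + 4*(2 + F)*(7 + t))
(244 + I(A(5, 1), 0)) + 57 = (244 + (68 + 8*4 + 28*0 + 4*0*4)) + 57 = (244 + (68 + 32 + 0 + 0)) + 57 = (244 + 100) + 57 = 344 + 57 = 401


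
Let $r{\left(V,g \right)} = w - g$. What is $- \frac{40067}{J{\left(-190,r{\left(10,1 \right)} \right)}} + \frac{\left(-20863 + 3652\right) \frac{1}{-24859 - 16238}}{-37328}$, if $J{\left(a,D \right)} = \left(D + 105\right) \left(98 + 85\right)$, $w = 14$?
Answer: $- \frac{10244317817501}{5521113668784} \approx -1.8555$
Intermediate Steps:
$r{\left(V,g \right)} = 14 - g$
$J{\left(a,D \right)} = 19215 + 183 D$ ($J{\left(a,D \right)} = \left(105 + D\right) 183 = 19215 + 183 D$)
$- \frac{40067}{J{\left(-190,r{\left(10,1 \right)} \right)}} + \frac{\left(-20863 + 3652\right) \frac{1}{-24859 - 16238}}{-37328} = - \frac{40067}{19215 + 183 \left(14 - 1\right)} + \frac{\left(-20863 + 3652\right) \frac{1}{-24859 - 16238}}{-37328} = - \frac{40067}{19215 + 183 \left(14 - 1\right)} + - \frac{17211}{-41097} \left(- \frac{1}{37328}\right) = - \frac{40067}{19215 + 183 \cdot 13} + \left(-17211\right) \left(- \frac{1}{41097}\right) \left(- \frac{1}{37328}\right) = - \frac{40067}{19215 + 2379} + \frac{5737}{13699} \left(- \frac{1}{37328}\right) = - \frac{40067}{21594} - \frac{5737}{511356272} = - \frac{10244317817501}{5521113668784}$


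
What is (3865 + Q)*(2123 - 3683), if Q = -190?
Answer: -5733000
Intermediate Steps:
(3865 + Q)*(2123 - 3683) = (3865 - 190)*(2123 - 3683) = 3675*(-1560) = -5733000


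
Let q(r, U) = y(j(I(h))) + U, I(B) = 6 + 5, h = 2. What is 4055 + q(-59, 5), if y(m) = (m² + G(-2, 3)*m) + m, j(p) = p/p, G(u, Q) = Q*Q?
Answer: 4071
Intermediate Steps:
I(B) = 11
G(u, Q) = Q²
j(p) = 1
y(m) = m² + 10*m (y(m) = (m² + 3²*m) + m = (m² + 9*m) + m = m² + 10*m)
q(r, U) = 11 + U (q(r, U) = 1*(10 + 1) + U = 1*11 + U = 11 + U)
4055 + q(-59, 5) = 4055 + (11 + 5) = 4055 + 16 = 4071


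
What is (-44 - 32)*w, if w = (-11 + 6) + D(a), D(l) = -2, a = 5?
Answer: 532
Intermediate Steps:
w = -7 (w = (-11 + 6) - 2 = -5 - 2 = -7)
(-44 - 32)*w = (-44 - 32)*(-7) = -76*(-7) = 532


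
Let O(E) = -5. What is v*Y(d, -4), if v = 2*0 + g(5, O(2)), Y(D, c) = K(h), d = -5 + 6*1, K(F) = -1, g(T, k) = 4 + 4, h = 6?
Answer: -8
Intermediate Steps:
g(T, k) = 8
d = 1 (d = -5 + 6 = 1)
Y(D, c) = -1
v = 8 (v = 2*0 + 8 = 0 + 8 = 8)
v*Y(d, -4) = 8*(-1) = -8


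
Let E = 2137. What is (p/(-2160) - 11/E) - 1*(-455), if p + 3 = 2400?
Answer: 698365817/1538640 ≈ 453.89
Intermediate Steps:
p = 2397 (p = -3 + 2400 = 2397)
(p/(-2160) - 11/E) - 1*(-455) = (2397/(-2160) - 11/2137) - 1*(-455) = (2397*(-1/2160) - 11*1/2137) + 455 = (-799/720 - 11/2137) + 455 = -1715383/1538640 + 455 = 698365817/1538640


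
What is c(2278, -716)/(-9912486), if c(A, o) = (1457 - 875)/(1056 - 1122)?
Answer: 97/109037346 ≈ 8.8960e-7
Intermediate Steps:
c(A, o) = -97/11 (c(A, o) = 582/(-66) = 582*(-1/66) = -97/11)
c(2278, -716)/(-9912486) = -97/11/(-9912486) = -97/11*(-1/9912486) = 97/109037346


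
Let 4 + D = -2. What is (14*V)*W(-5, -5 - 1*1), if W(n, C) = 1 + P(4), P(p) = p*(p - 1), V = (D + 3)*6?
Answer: -3276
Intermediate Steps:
D = -6 (D = -4 - 2 = -6)
V = -18 (V = (-6 + 3)*6 = -3*6 = -18)
P(p) = p*(-1 + p)
W(n, C) = 13 (W(n, C) = 1 + 4*(-1 + 4) = 1 + 4*3 = 1 + 12 = 13)
(14*V)*W(-5, -5 - 1*1) = (14*(-18))*13 = -252*13 = -3276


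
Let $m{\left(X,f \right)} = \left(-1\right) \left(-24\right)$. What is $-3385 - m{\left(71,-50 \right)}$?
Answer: $-3409$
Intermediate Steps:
$m{\left(X,f \right)} = 24$
$-3385 - m{\left(71,-50 \right)} = -3385 - 24 = -3409$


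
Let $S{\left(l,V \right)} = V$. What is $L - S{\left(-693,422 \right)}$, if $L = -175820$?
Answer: $-176242$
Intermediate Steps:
$L - S{\left(-693,422 \right)} = -175820 - 422 = -176242$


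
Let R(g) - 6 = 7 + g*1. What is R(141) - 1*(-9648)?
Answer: 9802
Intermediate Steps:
R(g) = 13 + g (R(g) = 6 + (7 + g*1) = 6 + (7 + g) = 13 + g)
R(141) - 1*(-9648) = (13 + 141) - 1*(-9648) = 154 + 9648 = 9802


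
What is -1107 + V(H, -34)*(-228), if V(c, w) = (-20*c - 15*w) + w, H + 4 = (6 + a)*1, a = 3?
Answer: -86835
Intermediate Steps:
H = 5 (H = -4 + (6 + 3)*1 = -4 + 9*1 = -4 + 9 = 5)
V(c, w) = -20*c - 14*w
-1107 + V(H, -34)*(-228) = -1107 + (-20*5 - 14*(-34))*(-228) = -1107 + (-100 + 476)*(-228) = -1107 + 376*(-228) = -1107 - 85728 = -86835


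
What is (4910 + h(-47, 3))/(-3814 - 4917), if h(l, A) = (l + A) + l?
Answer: -4819/8731 ≈ -0.55194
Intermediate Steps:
h(l, A) = A + 2*l (h(l, A) = (A + l) + l = A + 2*l)
(4910 + h(-47, 3))/(-3814 - 4917) = (4910 + (3 + 2*(-47)))/(-3814 - 4917) = (4910 + (3 - 94))/(-8731) = (4910 - 91)*(-1/8731) = 4819*(-1/8731) = -4819/8731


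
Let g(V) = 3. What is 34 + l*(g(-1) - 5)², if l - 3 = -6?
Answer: 22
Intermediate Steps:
l = -3 (l = 3 - 6 = -3)
34 + l*(g(-1) - 5)² = 34 - 3*(3 - 5)² = 34 - 3*(-2)² = 34 - 3*4 = 34 - 12 = 22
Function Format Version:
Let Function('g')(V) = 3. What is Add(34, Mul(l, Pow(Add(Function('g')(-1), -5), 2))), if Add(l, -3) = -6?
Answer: 22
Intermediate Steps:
l = -3 (l = Add(3, -6) = -3)
Add(34, Mul(l, Pow(Add(Function('g')(-1), -5), 2))) = Add(34, Mul(-3, Pow(Add(3, -5), 2))) = Add(34, Mul(-3, Pow(-2, 2))) = Add(34, Mul(-3, 4)) = Add(34, -12) = 22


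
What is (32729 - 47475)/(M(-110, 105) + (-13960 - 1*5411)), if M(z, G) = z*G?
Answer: 14746/30921 ≈ 0.47689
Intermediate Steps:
M(z, G) = G*z
(32729 - 47475)/(M(-110, 105) + (-13960 - 1*5411)) = (32729 - 47475)/(105*(-110) + (-13960 - 1*5411)) = -14746/(-11550 + (-13960 - 5411)) = -14746/(-11550 - 19371) = -14746/(-30921) = -14746*(-1/30921) = 14746/30921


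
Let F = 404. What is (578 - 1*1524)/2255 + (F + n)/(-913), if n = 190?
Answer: -18208/17015 ≈ -1.0701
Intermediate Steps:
(578 - 1*1524)/2255 + (F + n)/(-913) = (578 - 1*1524)/2255 + (404 + 190)/(-913) = (578 - 1524)*(1/2255) + 594*(-1/913) = -946*1/2255 - 54/83 = -86/205 - 54/83 = -18208/17015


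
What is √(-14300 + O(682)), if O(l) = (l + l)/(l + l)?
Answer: I*√14299 ≈ 119.58*I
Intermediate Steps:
O(l) = 1 (O(l) = (2*l)/((2*l)) = (2*l)*(1/(2*l)) = 1)
√(-14300 + O(682)) = √(-14300 + 1) = √(-14299) = I*√14299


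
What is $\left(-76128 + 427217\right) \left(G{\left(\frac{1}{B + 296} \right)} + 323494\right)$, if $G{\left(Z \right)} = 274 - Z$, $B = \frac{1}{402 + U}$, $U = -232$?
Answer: $\frac{5720057621970862}{50321} \approx 1.1367 \cdot 10^{11}$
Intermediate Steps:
$B = \frac{1}{170}$ ($B = \frac{1}{402 - 232} = \frac{1}{170} \approx 0.0058824$)
$\left(-76128 + 427217\right) \left(G{\left(\frac{1}{B + 296} \right)} + 323494\right) = \left(-76128 + 427217\right) \left(\left(274 - \frac{1}{\frac{1}{170} + 296}\right) + 323494\right) = 351089 \left(\left(274 - \frac{1}{\frac{50321}{170}}\right) + 323494\right) = 351089 \left(\left(274 - \frac{170}{50321}\right) + 323494\right) = 351089 \left(\frac{13787784}{50321} + 323494\right) = 351089 \cdot \frac{16292329358}{50321} = \frac{5720057621970862}{50321}$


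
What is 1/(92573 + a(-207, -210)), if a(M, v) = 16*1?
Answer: 1/92589 ≈ 1.0800e-5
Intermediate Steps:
a(M, v) = 16
1/(92573 + a(-207, -210)) = 1/(92573 + 16) = 1/92589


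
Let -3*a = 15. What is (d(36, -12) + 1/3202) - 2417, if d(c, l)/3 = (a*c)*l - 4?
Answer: 12971303/3202 ≈ 4051.0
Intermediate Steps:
a = -5 (a = -⅓*15 = -5)
d(c, l) = -12 - 15*c*l (d(c, l) = 3*((-5*c)*l - 4) = 3*(-5*c*l - 4) = 3*(-4 - 5*c*l) = -12 - 15*c*l)
(d(36, -12) + 1/3202) - 2417 = ((-12 - 15*36*(-12)) + 1/3202) - 2417 = ((-12 + 6480) + 1/3202) - 2417 = (6468 + 1/3202) - 2417 = 20710537/3202 - 2417 = 12971303/3202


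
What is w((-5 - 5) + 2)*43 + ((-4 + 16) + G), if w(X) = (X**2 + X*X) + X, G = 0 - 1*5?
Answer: 5167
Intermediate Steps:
G = -5 (G = 0 - 5 = -5)
w(X) = X + 2*X**2 (w(X) = (X**2 + X**2) + X = 2*X**2 + X = X + 2*X**2)
w((-5 - 5) + 2)*43 + ((-4 + 16) + G) = (((-5 - 5) + 2)*(1 + 2*((-5 - 5) + 2)))*43 + ((-4 + 16) - 5) = ((-10 + 2)*(1 + 2*(-10 + 2)))*43 + (12 - 5) = -8*(1 + 2*(-8))*43 + 7 = -8*(1 - 16)*43 + 7 = -8*(-15)*43 + 7 = 120*43 + 7 = 5160 + 7 = 5167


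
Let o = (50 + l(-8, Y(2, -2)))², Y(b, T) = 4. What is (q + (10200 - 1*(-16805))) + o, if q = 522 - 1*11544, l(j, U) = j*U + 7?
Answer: 16608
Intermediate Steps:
l(j, U) = 7 + U*j (l(j, U) = U*j + 7 = 7 + U*j)
o = 625 (o = (50 + (7 + 4*(-8)))² = (50 + (7 - 32))² = (50 - 25)² = 25² = 625)
q = -11022 (q = 522 - 11544 = -11022)
(q + (10200 - 1*(-16805))) + o = (-11022 + (10200 - 1*(-16805))) + 625 = (-11022 + (10200 + 16805)) + 625 = (-11022 + 27005) + 625 = 15983 + 625 = 16608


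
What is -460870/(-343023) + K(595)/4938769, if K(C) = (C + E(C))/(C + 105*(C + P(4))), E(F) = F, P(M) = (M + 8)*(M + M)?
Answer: 2378556345967741/1770346369827915 ≈ 1.3436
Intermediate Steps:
P(M) = 2*M*(8 + M) (P(M) = (8 + M)*(2*M) = 2*M*(8 + M))
K(C) = 2*C/(10080 + 106*C) (K(C) = (C + C)/(C + 105*(C + 2*4*(8 + 4))) = (2*C)/(C + 105*(C + 2*4*12)) = (2*C)/(C + 105*(C + 96)) = (2*C)/(C + 105*(96 + C)) = (2*C)/(C + (10080 + 105*C)) = (2*C)/(10080 + 106*C) = 2*C/(10080 + 106*C))
-460870/(-343023) + K(595)/4938769 = -460870/(-343023) + (595/(5040 + 53*595))/4938769 = -460870*(-1/343023) + (595/(5040 + 31535))*(1/4938769) = 460870/343023 + (595/36575)*(1/4938769) = 460870/343023 + (595*(1/36575))*(1/4938769) = 460870/343023 + (17/1045)*(1/4938769) = 460870/343023 + 17/5161013605 = 2378556345967741/1770346369827915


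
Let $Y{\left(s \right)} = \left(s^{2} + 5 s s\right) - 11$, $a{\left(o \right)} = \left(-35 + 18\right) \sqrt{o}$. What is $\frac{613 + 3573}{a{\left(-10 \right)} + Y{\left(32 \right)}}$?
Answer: $\frac{282118}{413369} + \frac{782 i \sqrt{10}}{413369} \approx 0.68248 + 0.0059823 i$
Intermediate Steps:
$a{\left(o \right)} = - 17 \sqrt{o}$
$Y{\left(s \right)} = -11 + 6 s^{2}$ ($Y{\left(s \right)} = \left(s^{2} + 5 s^{2}\right) - 11 = 6 s^{2} - 11 = -11 + 6 s^{2}$)
$\frac{613 + 3573}{a{\left(-10 \right)} + Y{\left(32 \right)}} = \frac{613 + 3573}{- 17 \sqrt{-10} - \left(11 - 6 \cdot 32^{2}\right)} = \frac{4186}{- 17 i \sqrt{10} + \left(-11 + 6 \cdot 1024\right)} = \frac{4186}{- 17 i \sqrt{10} + \left(-11 + 6144\right)} = \frac{4186}{- 17 i \sqrt{10} + 6133} = \frac{4186}{6133 - 17 i \sqrt{10}}$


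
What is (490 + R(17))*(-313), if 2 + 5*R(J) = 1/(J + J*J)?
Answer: -234464857/1530 ≈ -1.5325e+5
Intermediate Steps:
R(J) = -⅖ + 1/(5*(J + J²)) (R(J) = -⅖ + 1/(5*(J + J*J)) = -⅖ + 1/(5*(J + J²)))
(490 + R(17))*(-313) = (490 + (⅕)*(1 - 2*17 - 2*17²)/(17*(1 + 17)))*(-313) = (490 + (⅕)*(1/17)*(1 - 34 - 2*289)/18)*(-313) = (490 + (⅕)*(1/17)*(1/18)*(1 - 34 - 578))*(-313) = (490 + (⅕)*(1/17)*(1/18)*(-611))*(-313) = (490 - 611/1530)*(-313) = (749089/1530)*(-313) = -234464857/1530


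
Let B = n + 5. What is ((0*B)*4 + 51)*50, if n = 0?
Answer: 2550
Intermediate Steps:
B = 5 (B = 0 + 5 = 5)
((0*B)*4 + 51)*50 = ((0*5)*4 + 51)*50 = (0*4 + 51)*50 = (0 + 51)*50 = 51*50 = 2550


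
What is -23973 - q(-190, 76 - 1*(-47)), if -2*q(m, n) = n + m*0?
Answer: -47823/2 ≈ -23912.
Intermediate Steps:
q(m, n) = -n/2 (q(m, n) = -(n + m*0)/2 = -(n + 0)/2 = -n/2)
-23973 - q(-190, 76 - 1*(-47)) = -23973 - (-1)*(76 - 1*(-47))/2 = -23973 - (-1)*(76 + 47)/2 = -23973 - (-1)*123/2 = -23973 - 1*(-123/2) = -23973 + 123/2 = -47823/2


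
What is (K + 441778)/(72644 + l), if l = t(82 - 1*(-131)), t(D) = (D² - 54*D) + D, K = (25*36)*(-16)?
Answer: 213689/53362 ≈ 4.0045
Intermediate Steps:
K = -14400 (K = 900*(-16) = -14400)
t(D) = D² - 53*D
l = 34080 (l = (82 - 1*(-131))*(-53 + (82 - 1*(-131))) = (82 + 131)*(-53 + (82 + 131)) = 213*(-53 + 213) = 213*160 = 34080)
(K + 441778)/(72644 + l) = (-14400 + 441778)/(72644 + 34080) = 427378/106724 = 427378*(1/106724) = 213689/53362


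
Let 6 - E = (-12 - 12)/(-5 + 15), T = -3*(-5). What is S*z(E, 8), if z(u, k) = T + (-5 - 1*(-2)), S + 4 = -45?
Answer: -588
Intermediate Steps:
S = -49 (S = -4 - 45 = -49)
T = 15
E = 42/5 (E = 6 - (-12 - 12)/(-5 + 15) = 6 - (-24)/10 = 6 - 1*(-12/5) = 6 + 12/5 = 42/5 ≈ 8.4000)
z(u, k) = 12 (z(u, k) = 15 + (-5 - 1*(-2)) = 15 + (-5 + 2) = 15 - 3 = 12)
S*z(E, 8) = -49*12 = -588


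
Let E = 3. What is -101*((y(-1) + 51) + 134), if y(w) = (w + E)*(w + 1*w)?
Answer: -18281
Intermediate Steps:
y(w) = 2*w*(3 + w) (y(w) = (w + 3)*(w + 1*w) = (3 + w)*(w + w) = (3 + w)*(2*w) = 2*w*(3 + w))
-101*((y(-1) + 51) + 134) = -101*((2*(-1)*(3 - 1) + 51) + 134) = -101*((2*(-1)*2 + 51) + 134) = -101*((-4 + 51) + 134) = -101*(47 + 134) = -101*181 = -18281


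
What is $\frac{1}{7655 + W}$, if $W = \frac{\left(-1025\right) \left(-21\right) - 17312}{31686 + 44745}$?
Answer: $\frac{76431}{585083518} \approx 0.00013063$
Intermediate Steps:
$W = \frac{4213}{76431}$ ($W = \frac{21525 - 17312}{76431} = 4213 \cdot \frac{1}{76431} = \frac{4213}{76431} \approx 0.055122$)
$\frac{1}{7655 + W} = \frac{1}{7655 + \frac{4213}{76431}} = \frac{1}{\frac{585083518}{76431}} = \frac{76431}{585083518}$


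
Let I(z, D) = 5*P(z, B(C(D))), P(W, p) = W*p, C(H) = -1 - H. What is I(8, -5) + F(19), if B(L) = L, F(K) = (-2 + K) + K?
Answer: 196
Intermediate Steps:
F(K) = -2 + 2*K
I(z, D) = 5*z*(-1 - D) (I(z, D) = 5*(z*(-1 - D)) = 5*z*(-1 - D))
I(8, -5) + F(19) = -5*8*(1 - 5) + (-2 + 2*19) = -5*8*(-4) + (-2 + 38) = 160 + 36 = 196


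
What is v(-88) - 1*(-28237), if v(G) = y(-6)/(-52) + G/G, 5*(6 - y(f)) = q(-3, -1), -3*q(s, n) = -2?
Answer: 5506388/195 ≈ 28238.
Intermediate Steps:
q(s, n) = ⅔ (q(s, n) = -⅓*(-2) = ⅔)
y(f) = 88/15 (y(f) = 6 - ⅕*⅔ = 6 - 2/15 = 88/15)
v(G) = 173/195 (v(G) = (88/15)/(-52) + G/G = (88/15)*(-1/52) + 1 = -22/195 + 1 = 173/195)
v(-88) - 1*(-28237) = 173/195 - 1*(-28237) = 173/195 + 28237 = 5506388/195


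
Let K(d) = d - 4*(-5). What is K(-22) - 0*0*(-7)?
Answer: -2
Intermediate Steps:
K(d) = 20 + d (K(d) = d + 20 = 20 + d)
K(-22) - 0*0*(-7) = (20 - 22) - 0*0*(-7) = -2 - 0*(-7) = -2 - 1*0 = -2 + 0 = -2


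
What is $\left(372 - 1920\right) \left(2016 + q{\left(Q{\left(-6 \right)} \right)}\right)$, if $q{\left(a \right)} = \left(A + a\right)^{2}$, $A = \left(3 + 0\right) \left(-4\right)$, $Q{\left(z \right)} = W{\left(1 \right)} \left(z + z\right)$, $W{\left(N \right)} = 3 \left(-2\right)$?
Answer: $-8693568$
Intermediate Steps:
$W{\left(N \right)} = -6$
$Q{\left(z \right)} = - 12 z$ ($Q{\left(z \right)} = - 6 \left(z + z\right) = - 6 \cdot 2 z = - 12 z$)
$A = -12$ ($A = 3 \left(-4\right) = -12$)
$q{\left(a \right)} = \left(-12 + a\right)^{2}$
$\left(372 - 1920\right) \left(2016 + q{\left(Q{\left(-6 \right)} \right)}\right) = \left(372 - 1920\right) \left(2016 + \left(-12 - -72\right)^{2}\right) = - 1548 \left(2016 + \left(-12 + 72\right)^{2}\right) = - 1548 \left(2016 + 60^{2}\right) = - 1548 \left(2016 + 3600\right) = \left(-1548\right) 5616 = -8693568$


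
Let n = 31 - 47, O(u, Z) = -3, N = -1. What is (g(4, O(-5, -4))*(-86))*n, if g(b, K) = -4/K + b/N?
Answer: -11008/3 ≈ -3669.3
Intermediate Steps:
g(b, K) = -b - 4/K (g(b, K) = -4/K + b/(-1) = -4/K + b*(-1) = -4/K - b = -b - 4/K)
n = -16
(g(4, O(-5, -4))*(-86))*n = ((-1*4 - 4/(-3))*(-86))*(-16) = ((-4 - 4*(-1/3))*(-86))*(-16) = ((-4 + 4/3)*(-86))*(-16) = -8/3*(-86)*(-16) = (688/3)*(-16) = -11008/3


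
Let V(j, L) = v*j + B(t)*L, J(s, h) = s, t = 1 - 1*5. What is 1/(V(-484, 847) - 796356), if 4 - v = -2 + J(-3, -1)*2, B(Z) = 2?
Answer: -1/800470 ≈ -1.2493e-6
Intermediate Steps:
t = -4 (t = 1 - 5 = -4)
v = 12 (v = 4 - (-2 - 3*2) = 4 - (-2 - 6) = 4 - 1*(-8) = 4 + 8 = 12)
V(j, L) = 2*L + 12*j (V(j, L) = 12*j + 2*L = 2*L + 12*j)
1/(V(-484, 847) - 796356) = 1/((2*847 + 12*(-484)) - 796356) = 1/((1694 - 5808) - 796356) = 1/(-4114 - 796356) = 1/(-800470) = -1/800470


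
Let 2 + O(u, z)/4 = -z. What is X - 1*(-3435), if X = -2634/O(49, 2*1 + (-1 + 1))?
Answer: 28797/8 ≈ 3599.6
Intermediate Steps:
O(u, z) = -8 - 4*z (O(u, z) = -8 + 4*(-z) = -8 - 4*z)
X = 1317/8 (X = -2634/(-8 - 4*(2*1 + (-1 + 1))) = -2634/(-8 - 4*(2 + 0)) = -2634/(-8 - 4*2) = -2634/(-8 - 8) = -2634/(-16) = -2634*(-1/16) = 1317/8 ≈ 164.63)
X - 1*(-3435) = 1317/8 - 1*(-3435) = 1317/8 + 3435 = 28797/8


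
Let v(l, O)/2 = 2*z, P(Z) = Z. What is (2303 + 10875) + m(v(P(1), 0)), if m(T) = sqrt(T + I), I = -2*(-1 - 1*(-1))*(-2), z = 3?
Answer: 13178 + 2*sqrt(3) ≈ 13181.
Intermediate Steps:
I = 0 (I = -2*(-1 + 1)*(-2) = -2*0*(-2) = 0*(-2) = 0)
v(l, O) = 12 (v(l, O) = 2*(2*3) = 2*6 = 12)
m(T) = sqrt(T) (m(T) = sqrt(T + 0) = sqrt(T))
(2303 + 10875) + m(v(P(1), 0)) = (2303 + 10875) + sqrt(12) = 13178 + 2*sqrt(3)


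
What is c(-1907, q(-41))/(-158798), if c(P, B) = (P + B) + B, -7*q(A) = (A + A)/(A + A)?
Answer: 13351/1111586 ≈ 0.012011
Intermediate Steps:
q(A) = -⅐ (q(A) = -(A + A)/(7*(A + A)) = -2*A/(7*(2*A)) = -2*A*1/(2*A)/7 = -⅐*1 = -⅐)
c(P, B) = P + 2*B (c(P, B) = (B + P) + B = P + 2*B)
c(-1907, q(-41))/(-158798) = (-1907 + 2*(-⅐))/(-158798) = (-1907 - 2/7)*(-1/158798) = -13351/7*(-1/158798) = 13351/1111586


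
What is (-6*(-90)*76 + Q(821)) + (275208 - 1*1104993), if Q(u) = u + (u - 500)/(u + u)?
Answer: -1293770887/1642 ≈ -7.8792e+5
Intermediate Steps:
Q(u) = u + (-500 + u)/(2*u) (Q(u) = u + (-500 + u)/((2*u)) = u + (-500 + u)*(1/(2*u)) = u + (-500 + u)/(2*u))
(-6*(-90)*76 + Q(821)) + (275208 - 1*1104993) = (-6*(-90)*76 + (½ + 821 - 250/821)) + (275208 - 1*1104993) = (540*76 + (½ + 821 - 250*1/821)) + (275208 - 1104993) = (41040 + (½ + 821 - 250/821)) - 829785 = (41040 + 1348403/1642) - 829785 = 68736083/1642 - 829785 = -1293770887/1642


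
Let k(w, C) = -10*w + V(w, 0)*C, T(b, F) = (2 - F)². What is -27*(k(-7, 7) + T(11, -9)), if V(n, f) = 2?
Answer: -5535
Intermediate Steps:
k(w, C) = -10*w + 2*C
-27*(k(-7, 7) + T(11, -9)) = -27*((-10*(-7) + 2*7) + (-2 - 9)²) = -27*((70 + 14) + (-11)²) = -27*(84 + 121) = -27*205 = -5535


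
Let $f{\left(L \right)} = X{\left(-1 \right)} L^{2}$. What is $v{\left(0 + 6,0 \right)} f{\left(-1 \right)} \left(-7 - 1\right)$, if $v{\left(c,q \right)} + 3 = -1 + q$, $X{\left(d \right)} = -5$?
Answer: $-160$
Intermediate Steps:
$v{\left(c,q \right)} = -4 + q$ ($v{\left(c,q \right)} = -3 + \left(-1 + q\right) = -4 + q$)
$f{\left(L \right)} = - 5 L^{2}$
$v{\left(0 + 6,0 \right)} f{\left(-1 \right)} \left(-7 - 1\right) = \left(-4 + 0\right) \left(- 5 \left(-1\right)^{2}\right) \left(-7 - 1\right) = - 4 \left(\left(-5\right) 1\right) \left(-7 - 1\right) = \left(-4\right) \left(-5\right) \left(-8\right) = 20 \left(-8\right) = -160$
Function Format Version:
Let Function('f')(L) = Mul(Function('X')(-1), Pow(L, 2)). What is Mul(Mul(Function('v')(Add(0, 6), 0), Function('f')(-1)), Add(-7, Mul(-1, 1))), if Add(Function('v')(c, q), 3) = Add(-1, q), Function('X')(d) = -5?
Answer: -160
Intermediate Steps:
Function('v')(c, q) = Add(-4, q) (Function('v')(c, q) = Add(-3, Add(-1, q)) = Add(-4, q))
Function('f')(L) = Mul(-5, Pow(L, 2))
Mul(Mul(Function('v')(Add(0, 6), 0), Function('f')(-1)), Add(-7, Mul(-1, 1))) = Mul(Mul(Add(-4, 0), Mul(-5, Pow(-1, 2))), Add(-7, Mul(-1, 1))) = Mul(Mul(-4, Mul(-5, 1)), Add(-7, -1)) = Mul(Mul(-4, -5), -8) = Mul(20, -8) = -160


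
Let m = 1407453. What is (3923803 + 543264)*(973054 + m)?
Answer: 10633884262969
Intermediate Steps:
(3923803 + 543264)*(973054 + m) = (3923803 + 543264)*(973054 + 1407453) = 4467067*2380507 = 10633884262969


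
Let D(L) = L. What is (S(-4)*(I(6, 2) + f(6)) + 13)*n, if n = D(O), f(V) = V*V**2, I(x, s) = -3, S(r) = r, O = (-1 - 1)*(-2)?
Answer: -3356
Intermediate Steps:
O = 4 (O = -2*(-2) = 4)
f(V) = V**3
n = 4
(S(-4)*(I(6, 2) + f(6)) + 13)*n = (-4*(-3 + 6**3) + 13)*4 = (-4*(-3 + 216) + 13)*4 = (-4*213 + 13)*4 = (-852 + 13)*4 = -839*4 = -3356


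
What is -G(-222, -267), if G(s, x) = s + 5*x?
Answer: 1557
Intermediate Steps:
-G(-222, -267) = -(-222 + 5*(-267)) = -(-222 - 1335) = -1*(-1557) = 1557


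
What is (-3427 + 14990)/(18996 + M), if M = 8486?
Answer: 11563/27482 ≈ 0.42075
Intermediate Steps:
(-3427 + 14990)/(18996 + M) = (-3427 + 14990)/(18996 + 8486) = 11563/27482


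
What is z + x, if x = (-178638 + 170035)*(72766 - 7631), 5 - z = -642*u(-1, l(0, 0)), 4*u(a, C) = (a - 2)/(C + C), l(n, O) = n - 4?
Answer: -8965701437/16 ≈ -5.6036e+8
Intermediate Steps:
l(n, O) = -4 + n
u(a, C) = (-2 + a)/(8*C) (u(a, C) = ((a - 2)/(C + C))/4 = ((-2 + a)/((2*C)))/4 = ((-2 + a)*(1/(2*C)))/4 = ((-2 + a)/(2*C))/4 = (-2 + a)/(8*C))
z = 1043/16 (z = 5 - (-642)*(-2 - 1)/(8*(-4 + 0)) = 5 - (-642)*(⅛)*(-3)/(-4) = 5 - (-642)*(⅛)*(-¼)*(-3) = 5 - (-642)*3/32 = 5 - 1*(-963/16) = 5 + 963/16 = 1043/16 ≈ 65.188)
x = -560356405 (x = -8603*65135 = -560356405)
z + x = 1043/16 - 560356405 = -8965701437/16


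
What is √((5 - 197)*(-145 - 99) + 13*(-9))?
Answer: √46731 ≈ 216.17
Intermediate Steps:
√((5 - 197)*(-145 - 99) + 13*(-9)) = √(-192*(-244) - 117) = √(46848 - 117) = √46731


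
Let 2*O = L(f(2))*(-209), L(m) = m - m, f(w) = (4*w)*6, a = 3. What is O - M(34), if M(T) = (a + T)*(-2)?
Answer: 74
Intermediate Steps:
f(w) = 24*w
M(T) = -6 - 2*T (M(T) = (3 + T)*(-2) = -6 - 2*T)
L(m) = 0
O = 0 (O = (0*(-209))/2 = (½)*0 = 0)
O - M(34) = 0 - (-6 - 2*34) = 0 - (-6 - 68) = 0 - 1*(-74) = 0 + 74 = 74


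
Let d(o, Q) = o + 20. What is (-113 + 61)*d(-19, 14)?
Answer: -52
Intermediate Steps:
d(o, Q) = 20 + o
(-113 + 61)*d(-19, 14) = (-113 + 61)*(20 - 19) = -52*1 = -52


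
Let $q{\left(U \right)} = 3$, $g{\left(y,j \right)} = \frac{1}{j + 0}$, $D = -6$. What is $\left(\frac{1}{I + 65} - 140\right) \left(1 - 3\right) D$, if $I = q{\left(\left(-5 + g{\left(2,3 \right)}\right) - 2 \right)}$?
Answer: $- \frac{28557}{17} \approx -1679.8$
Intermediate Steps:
$g{\left(y,j \right)} = \frac{1}{j}$
$I = 3$
$\left(\frac{1}{I + 65} - 140\right) \left(1 - 3\right) D = \left(\frac{1}{3 + 65} - 140\right) \left(1 - 3\right) \left(-6\right) = \left(\frac{1}{68} - 140\right) \left(\left(-2\right) \left(-6\right)\right) = \left(\frac{1}{68} - 140\right) 12 = \left(- \frac{9519}{68}\right) 12 = - \frac{28557}{17}$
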